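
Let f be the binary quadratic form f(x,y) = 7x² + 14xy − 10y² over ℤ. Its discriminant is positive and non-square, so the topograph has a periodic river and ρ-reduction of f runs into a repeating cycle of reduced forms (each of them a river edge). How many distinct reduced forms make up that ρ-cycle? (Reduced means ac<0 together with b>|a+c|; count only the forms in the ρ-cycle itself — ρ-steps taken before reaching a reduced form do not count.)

D = 476, ⌊√D⌋ = 21
river: ρ → (-10,6,11)
river: ρ → (11,16,-5)
river: ρ → (-5,14,14)
river: ρ → (14,14,-5)
river: ρ → (-5,16,11)
river: ρ → (11,6,-10)
river: ρ → (-10,14,7)
river: ρ → (7,14,-10)
ρ-cycle length = 8 (tail of 0 descent steps not counted)

8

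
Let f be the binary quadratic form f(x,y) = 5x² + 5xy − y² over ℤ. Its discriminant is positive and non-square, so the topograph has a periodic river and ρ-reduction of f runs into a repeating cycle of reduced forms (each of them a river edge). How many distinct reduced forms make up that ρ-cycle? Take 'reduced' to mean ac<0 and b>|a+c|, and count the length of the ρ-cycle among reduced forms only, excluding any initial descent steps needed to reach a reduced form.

D = 45, ⌊√D⌋ = 6
river: ρ → (-1,5,5)
river: ρ → (5,5,-1)
ρ-cycle length = 2 (tail of 0 descent steps not counted)

2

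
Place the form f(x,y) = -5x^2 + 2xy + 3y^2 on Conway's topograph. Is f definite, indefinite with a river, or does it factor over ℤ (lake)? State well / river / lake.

D = b²−4ac = 2² − 4·(-5)·3 = 64
D = 8² is a perfect square ⇒ form factors over ℤ ⇒ lakes

lake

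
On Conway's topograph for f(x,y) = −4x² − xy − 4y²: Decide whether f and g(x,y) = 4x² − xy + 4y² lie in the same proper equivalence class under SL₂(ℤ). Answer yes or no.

D₁ = -63, D₂ = -63
f is negative-definite; reduce −f:
−f: reduced (well bottom): (4,1,4) with a≤c, −a<b≤a
flip sign back: reduced form of f is (-4,-1,-4)
g: flip: (4,-1,4)→(4,1,4)
g: reduced (well bottom): (4,1,4) with a≤c, −a<b≤a
reduced forms (-4, -1, -4) vs (4, 1, 4) ⇒ inequivalent

no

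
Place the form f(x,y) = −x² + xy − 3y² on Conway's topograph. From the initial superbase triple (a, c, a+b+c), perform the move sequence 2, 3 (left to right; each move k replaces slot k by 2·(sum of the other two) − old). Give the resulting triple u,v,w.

start (-1,-3,-3) = (f(1,0),f(0,1),f(1,1))
replace slot 2: 2·((-1)+(-3)) − (-3) = -5 → (-1,-5,-3)
replace slot 3: 2·((-1)+(-5)) − (-3) = -9 → (-1,-5,-9)

-1,-5,-9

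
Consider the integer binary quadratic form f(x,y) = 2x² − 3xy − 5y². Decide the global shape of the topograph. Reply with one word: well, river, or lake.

D = b²−4ac = (-3)² − 4·2·(-5) = 49
D = 7² is a perfect square ⇒ form factors over ℤ ⇒ lakes

lake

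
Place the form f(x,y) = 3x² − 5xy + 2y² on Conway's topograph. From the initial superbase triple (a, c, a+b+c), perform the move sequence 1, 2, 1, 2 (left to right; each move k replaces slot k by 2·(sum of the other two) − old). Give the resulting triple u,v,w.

start (3,2,0) = (f(1,0),f(0,1),f(1,1))
replace slot 1: 2·(2+0) − 3 = 1 → (1,2,0)
replace slot 2: 2·(1+0) − 2 = 0 → (1,0,0)
replace slot 1: 2·(0+0) − 1 = -1 → (-1,0,0)
replace slot 2: 2·((-1)+0) − 0 = -2 → (-1,-2,0)

-1,-2,0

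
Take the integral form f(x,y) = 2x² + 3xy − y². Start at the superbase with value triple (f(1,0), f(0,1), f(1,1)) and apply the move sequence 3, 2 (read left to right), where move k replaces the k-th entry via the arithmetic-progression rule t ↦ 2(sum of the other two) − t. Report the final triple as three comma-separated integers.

start (2,-1,4) = (f(1,0),f(0,1),f(1,1))
replace slot 3: 2·(2+(-1)) − 4 = -2 → (2,-1,-2)
replace slot 2: 2·(2+(-2)) − (-1) = 1 → (2,1,-2)

2,1,-2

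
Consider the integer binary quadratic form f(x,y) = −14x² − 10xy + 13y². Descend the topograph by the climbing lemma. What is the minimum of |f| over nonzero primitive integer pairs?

descent: ρ → (13,10,-14)  [lands on river]
river: ρ → (-14,18,9)
river: ρ → (9,18,-14)
river: ρ → (-14,10,13)
river: ρ → (13,16,-11)
river: ρ → (-11,28,1)
river: ρ → (1,28,-11)
river: ρ → (-11,16,13)
closes: descent 1, river 8
min |a| on river = 1

1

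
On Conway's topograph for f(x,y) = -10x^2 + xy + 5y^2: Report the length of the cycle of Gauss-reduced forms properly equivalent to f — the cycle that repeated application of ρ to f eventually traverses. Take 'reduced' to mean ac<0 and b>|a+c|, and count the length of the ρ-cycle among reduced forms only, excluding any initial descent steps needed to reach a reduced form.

D = 201, ⌊√D⌋ = 14
descent: ρ → (5,9,-6)  [lands on river]
river: ρ → (-6,3,8)
river: ρ → (8,13,-1)
river: ρ → (-1,13,8)
river: ρ → (8,3,-6)
river: ρ → (-6,9,5)
river: ρ → (5,11,-4)
river: ρ → (-4,13,2)
river: ρ → (2,11,-10)
river: ρ → (-10,9,3)
river: ρ → (3,9,-10)
river: ρ → (-10,11,2)
river: ρ → (2,13,-4)
river: ρ → (-4,11,5)
ρ-cycle length = 14 (tail of 1 descent step not counted)

14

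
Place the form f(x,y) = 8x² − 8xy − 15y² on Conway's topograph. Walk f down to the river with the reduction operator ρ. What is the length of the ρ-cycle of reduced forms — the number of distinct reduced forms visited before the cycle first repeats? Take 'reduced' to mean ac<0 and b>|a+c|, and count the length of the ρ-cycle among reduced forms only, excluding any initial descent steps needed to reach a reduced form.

D = 544, ⌊√D⌋ = 23
descent: ρ → (-15,8,8)  [lands on river]
river: ρ → (8,8,-15)
river: ρ → (-15,22,1)
river: ρ → (1,22,-15)
ρ-cycle length = 4 (tail of 1 descent step not counted)

4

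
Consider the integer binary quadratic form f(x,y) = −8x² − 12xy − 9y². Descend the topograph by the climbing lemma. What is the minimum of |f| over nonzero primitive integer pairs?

translate: b→-4 (≡12 mod 16), so (8,12,9)→(8,-4,5)
flip: (8,-4,5)→(5,4,8)
reduced (well bottom): (5,4,8) with a≤c, −a<b≤a
well minimum |f| = |-5| = 5 (negative-definite)

5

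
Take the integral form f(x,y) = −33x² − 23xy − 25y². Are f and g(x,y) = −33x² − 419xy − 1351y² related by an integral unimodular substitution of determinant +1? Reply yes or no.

D₁ = -2771, D₂ = -2771
f is negative-definite; reduce −f:
−f: flip: (33,23,25)→(25,-23,33)
−f: reduced (well bottom): (25,-23,33) with a≤c, −a<b≤a
flip sign back: reduced form of f is (-25,23,-33)
g is negative-definite; reduce −g:
−g: translate: b→23 (≡419 mod 66), so (33,419,1351)→(33,23,25)
−g: flip: (33,23,25)→(25,-23,33)
−g: reduced (well bottom): (25,-23,33) with a≤c, −a<b≤a
flip sign back: reduced form of g is (-25,23,-33)
reduced forms (-25, 23, -33) vs (-25, 23, -33) ⇒ equivalent

yes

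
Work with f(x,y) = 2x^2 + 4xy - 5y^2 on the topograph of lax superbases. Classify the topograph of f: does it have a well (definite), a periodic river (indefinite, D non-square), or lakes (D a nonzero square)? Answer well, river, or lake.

D = b²−4ac = 4² − 4·2·(-5) = 56
D > 0 non-square ⇒ indefinite ⇒ periodic river

river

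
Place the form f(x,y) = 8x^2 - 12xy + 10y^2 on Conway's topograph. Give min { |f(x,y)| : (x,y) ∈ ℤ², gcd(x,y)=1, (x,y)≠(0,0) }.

translate: b→4 (≡-12 mod 16), so (8,-12,10)→(8,4,6)
flip: (8,4,6)→(6,-4,8)
reduced (well bottom): (6,-4,8) with a≤c, −a<b≤a
well minimum = a = 6

6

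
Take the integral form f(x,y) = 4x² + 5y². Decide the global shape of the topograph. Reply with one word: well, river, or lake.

D = b²−4ac = 0² − 4·4·5 = -80
D < 0 ⇒ definite ⇒ every region one sign ⇒ single well

well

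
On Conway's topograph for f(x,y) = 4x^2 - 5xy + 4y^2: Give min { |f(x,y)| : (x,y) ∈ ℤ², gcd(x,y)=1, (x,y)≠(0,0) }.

translate: b→3 (≡-5 mod 8), so (4,-5,4)→(4,3,3)
flip: (4,3,3)→(3,-3,4)
translate: b→3 (≡-3 mod 6), so (3,-3,4)→(3,3,4)
reduced (well bottom): (3,3,4) with a≤c, −a<b≤a
well minimum = a = 3

3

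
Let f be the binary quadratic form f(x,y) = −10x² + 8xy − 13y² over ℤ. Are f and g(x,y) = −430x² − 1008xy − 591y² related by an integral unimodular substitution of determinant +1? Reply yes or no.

D₁ = -456, D₂ = -456
f is negative-definite; reduce −f:
−f: reduced (well bottom): (10,-8,13) with a≤c, −a<b≤a
flip sign back: reduced form of f is (-10,8,-13)
g is negative-definite; reduce −g:
−g: translate: b→148 (≡1008 mod 860), so (430,1008,591)→(430,148,13)
−g: flip: (430,148,13)→(13,-148,430)
−g: translate: b→8 (≡-148 mod 26), so (13,-148,430)→(13,8,10)
−g: flip: (13,8,10)→(10,-8,13)
−g: reduced (well bottom): (10,-8,13) with a≤c, −a<b≤a
flip sign back: reduced form of g is (-10,8,-13)
reduced forms (-10, 8, -13) vs (-10, 8, -13) ⇒ equivalent

yes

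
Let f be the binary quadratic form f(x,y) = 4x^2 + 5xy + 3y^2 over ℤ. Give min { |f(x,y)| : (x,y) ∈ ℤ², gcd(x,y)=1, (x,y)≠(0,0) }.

translate: b→-3 (≡5 mod 8), so (4,5,3)→(4,-3,2)
flip: (4,-3,2)→(2,3,4)
translate: b→-1 (≡3 mod 4), so (2,3,4)→(2,-1,3)
reduced (well bottom): (2,-1,3) with a≤c, −a<b≤a
well minimum = a = 2

2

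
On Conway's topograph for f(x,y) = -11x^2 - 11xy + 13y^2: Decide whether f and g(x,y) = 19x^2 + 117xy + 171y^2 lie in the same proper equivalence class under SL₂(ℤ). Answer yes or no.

D₁ = 693, D₂ = 693
river cycle of f (length 6): (13, 11, -11), (-11, 11, 13), (13, 15, -9), (-9, 21, 7), (7, 21, -9), (-9, 15, 13)
river cycle of g (length 6): (-9, 15, 13), (13, 11, -11), (-11, 11, 13), (13, 15, -9), (-9, 21, 7), (7, 21, -9)
cycles coincide ⇒ equivalent

yes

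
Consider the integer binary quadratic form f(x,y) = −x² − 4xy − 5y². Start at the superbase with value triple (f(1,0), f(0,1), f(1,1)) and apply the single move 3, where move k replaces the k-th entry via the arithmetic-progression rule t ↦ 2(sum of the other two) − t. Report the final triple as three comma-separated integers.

start (-1,-5,-10) = (f(1,0),f(0,1),f(1,1))
replace slot 3: 2·((-1)+(-5)) − (-10) = -2 → (-1,-5,-2)

-1,-5,-2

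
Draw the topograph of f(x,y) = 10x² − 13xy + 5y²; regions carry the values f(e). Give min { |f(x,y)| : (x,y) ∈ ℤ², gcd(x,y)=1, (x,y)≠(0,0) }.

translate: b→7 (≡-13 mod 20), so (10,-13,5)→(10,7,2)
flip: (10,7,2)→(2,-7,10)
translate: b→1 (≡-7 mod 4), so (2,-7,10)→(2,1,4)
reduced (well bottom): (2,1,4) with a≤c, −a<b≤a
well minimum = a = 2

2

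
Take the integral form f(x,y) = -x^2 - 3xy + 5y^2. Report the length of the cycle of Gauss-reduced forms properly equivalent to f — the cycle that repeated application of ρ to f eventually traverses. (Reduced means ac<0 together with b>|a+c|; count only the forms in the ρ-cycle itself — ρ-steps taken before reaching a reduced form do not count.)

D = 29, ⌊√D⌋ = 5
descent: ρ → (5,3,-1)
descent: ρ → (-1,5,1)  [lands on river]
river: ρ → (1,5,-1)
ρ-cycle length = 2 (tail of 2 descent steps not counted)

2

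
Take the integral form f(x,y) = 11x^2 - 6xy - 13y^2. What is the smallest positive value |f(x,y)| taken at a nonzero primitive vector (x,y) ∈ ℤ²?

descent: ρ → (-13,6,11)  [lands on river]
river: ρ → (11,16,-8)
river: ρ → (-8,16,11)
river: ρ → (11,6,-13)
river: ρ → (-13,20,4)
river: ρ → (4,20,-13)
closes: descent 1, river 6
min |a| on river = 4

4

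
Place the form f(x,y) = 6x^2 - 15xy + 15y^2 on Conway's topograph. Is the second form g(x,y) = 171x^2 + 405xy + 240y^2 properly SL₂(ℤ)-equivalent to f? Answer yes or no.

D₁ = -135, D₂ = -135
f: translate: b→-3 (≡-15 mod 12), so (6,-15,15)→(6,-3,6)
f: flip: (6,-3,6)→(6,3,6)
f: reduced (well bottom): (6,3,6) with a≤c, −a<b≤a
g: translate: b→63 (≡405 mod 342), so (171,405,240)→(171,63,6)
g: flip: (171,63,6)→(6,-63,171)
g: translate: b→-3 (≡-63 mod 12), so (6,-63,171)→(6,-3,6)
g: flip: (6,-3,6)→(6,3,6)
g: reduced (well bottom): (6,3,6) with a≤c, −a<b≤a
reduced forms (6, 3, 6) vs (6, 3, 6) ⇒ equivalent

yes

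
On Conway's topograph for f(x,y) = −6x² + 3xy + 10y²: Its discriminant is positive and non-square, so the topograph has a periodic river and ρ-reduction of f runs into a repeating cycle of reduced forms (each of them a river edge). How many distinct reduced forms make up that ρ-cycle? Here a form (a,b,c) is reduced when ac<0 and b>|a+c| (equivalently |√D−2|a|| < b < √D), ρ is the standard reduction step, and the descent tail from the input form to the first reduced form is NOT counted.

D = 249, ⌊√D⌋ = 15
descent: ρ → (10,-3,-6)
descent: ρ → (-6,15,1)  [lands on river]
river: ρ → (1,15,-6)
river: ρ → (-6,9,7)
river: ρ → (7,5,-8)
river: ρ → (-8,11,4)
river: ρ → (4,13,-5)
river: ρ → (-5,7,10)
river: ρ → (10,13,-2)
river: ρ → (-2,15,3)
river: ρ → (3,15,-2)
river: ρ → (-2,13,10)
river: ρ → (10,7,-5)
river: ρ → (-5,13,4)
river: ρ → (4,11,-8)
river: ρ → (-8,5,7)
river: ρ → (7,9,-6)
ρ-cycle length = 16 (tail of 2 descent steps not counted)

16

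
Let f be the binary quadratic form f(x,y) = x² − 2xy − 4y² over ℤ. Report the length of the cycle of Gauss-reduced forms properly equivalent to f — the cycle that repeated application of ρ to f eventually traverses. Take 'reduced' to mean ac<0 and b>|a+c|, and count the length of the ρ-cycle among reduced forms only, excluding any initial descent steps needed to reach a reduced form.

D = 20, ⌊√D⌋ = 4
descent: ρ → (-4,2,1)
descent: ρ → (1,4,-1)  [lands on river]
river: ρ → (-1,4,1)
ρ-cycle length = 2 (tail of 2 descent steps not counted)

2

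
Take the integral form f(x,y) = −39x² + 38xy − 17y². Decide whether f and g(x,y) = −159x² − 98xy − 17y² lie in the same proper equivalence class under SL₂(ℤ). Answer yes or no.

D₁ = -1208, D₂ = -1208
f is negative-definite; reduce −f:
−f: flip: (39,-38,17)→(17,38,39)
−f: translate: b→4 (≡38 mod 34), so (17,38,39)→(17,4,18)
−f: reduced (well bottom): (17,4,18) with a≤c, −a<b≤a
flip sign back: reduced form of f is (-17,-4,-18)
g is negative-definite; reduce −g:
−g: flip: (159,98,17)→(17,-98,159)
−g: translate: b→4 (≡-98 mod 34), so (17,-98,159)→(17,4,18)
−g: reduced (well bottom): (17,4,18) with a≤c, −a<b≤a
flip sign back: reduced form of g is (-17,-4,-18)
reduced forms (-17, -4, -18) vs (-17, -4, -18) ⇒ equivalent

yes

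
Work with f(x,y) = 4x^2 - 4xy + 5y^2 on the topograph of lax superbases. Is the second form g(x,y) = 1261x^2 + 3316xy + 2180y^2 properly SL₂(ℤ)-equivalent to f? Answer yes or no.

D₁ = -64, D₂ = -64
f: translate: b→4 (≡-4 mod 8), so (4,-4,5)→(4,4,5)
f: reduced (well bottom): (4,4,5) with a≤c, −a<b≤a
g: translate: b→794 (≡3316 mod 2522), so (1261,3316,2180)→(1261,794,125)
g: flip: (1261,794,125)→(125,-794,1261)
g: translate: b→-44 (≡-794 mod 250), so (125,-794,1261)→(125,-44,4)
g: flip: (125,-44,4)→(4,44,125)
g: translate: b→4 (≡44 mod 8), so (4,44,125)→(4,4,5)
g: reduced (well bottom): (4,4,5) with a≤c, −a<b≤a
reduced forms (4, 4, 5) vs (4, 4, 5) ⇒ equivalent

yes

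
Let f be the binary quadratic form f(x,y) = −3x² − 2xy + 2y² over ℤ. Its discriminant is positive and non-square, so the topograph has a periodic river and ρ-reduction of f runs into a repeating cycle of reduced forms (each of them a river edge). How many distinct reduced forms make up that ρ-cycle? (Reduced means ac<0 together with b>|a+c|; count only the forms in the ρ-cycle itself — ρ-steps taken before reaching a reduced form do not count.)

D = 28, ⌊√D⌋ = 5
descent: ρ → (2,2,-3)  [lands on river]
river: ρ → (-3,4,1)
river: ρ → (1,4,-3)
river: ρ → (-3,2,2)
ρ-cycle length = 4 (tail of 1 descent step not counted)

4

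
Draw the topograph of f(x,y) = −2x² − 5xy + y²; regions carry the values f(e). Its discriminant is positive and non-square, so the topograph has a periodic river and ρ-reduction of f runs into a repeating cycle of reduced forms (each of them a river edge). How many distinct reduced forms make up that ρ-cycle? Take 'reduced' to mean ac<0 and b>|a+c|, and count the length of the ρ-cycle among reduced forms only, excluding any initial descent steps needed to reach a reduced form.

D = 33, ⌊√D⌋ = 5
descent: ρ → (1,5,-2)  [lands on river]
river: ρ → (-2,3,3)
river: ρ → (3,3,-2)
river: ρ → (-2,5,1)
ρ-cycle length = 4 (tail of 1 descent step not counted)

4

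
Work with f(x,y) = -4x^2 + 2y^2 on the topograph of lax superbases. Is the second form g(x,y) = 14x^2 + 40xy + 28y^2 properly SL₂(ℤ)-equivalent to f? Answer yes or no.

D₁ = 32, D₂ = 32
river cycle of f (length 2): (2, 4, -2), (-2, 4, 2)
river cycle of g (length 2): (2, 4, -2), (-2, 4, 2)
cycles coincide ⇒ equivalent

yes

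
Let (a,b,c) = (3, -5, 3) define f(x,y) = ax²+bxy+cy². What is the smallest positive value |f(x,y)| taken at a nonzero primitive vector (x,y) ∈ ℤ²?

translate: b→1 (≡-5 mod 6), so (3,-5,3)→(3,1,1)
flip: (3,1,1)→(1,-1,3)
translate: b→1 (≡-1 mod 2), so (1,-1,3)→(1,1,3)
reduced (well bottom): (1,1,3) with a≤c, −a<b≤a
well minimum = a = 1

1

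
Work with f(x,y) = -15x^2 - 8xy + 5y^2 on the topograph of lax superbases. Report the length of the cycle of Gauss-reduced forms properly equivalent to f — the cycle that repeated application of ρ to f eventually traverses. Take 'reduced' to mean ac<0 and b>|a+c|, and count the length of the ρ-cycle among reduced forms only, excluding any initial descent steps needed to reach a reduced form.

D = 364, ⌊√D⌋ = 19
descent: ρ → (5,18,-2)  [lands on river]
river: ρ → (-2,18,5)
river: ρ → (5,12,-11)
river: ρ → (-11,10,6)
river: ρ → (6,14,-7)
river: ρ → (-7,14,6)
river: ρ → (6,10,-11)
river: ρ → (-11,12,5)
ρ-cycle length = 8 (tail of 1 descent step not counted)

8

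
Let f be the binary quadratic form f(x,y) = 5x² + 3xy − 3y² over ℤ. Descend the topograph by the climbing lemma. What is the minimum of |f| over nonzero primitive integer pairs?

river: ρ → (-3,3,5)
river: ρ → (5,7,-1)
river: ρ → (-1,7,5)
river: ρ → (5,3,-3)
closes: descent 0, river 4
min |a| on river = 1

1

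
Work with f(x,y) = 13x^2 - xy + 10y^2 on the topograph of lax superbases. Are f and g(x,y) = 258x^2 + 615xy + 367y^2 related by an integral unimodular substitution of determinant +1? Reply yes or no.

D₁ = -519, D₂ = -519
f: flip: (13,-1,10)→(10,1,13)
f: reduced (well bottom): (10,1,13) with a≤c, −a<b≤a
g: translate: b→99 (≡615 mod 516), so (258,615,367)→(258,99,10)
g: flip: (258,99,10)→(10,-99,258)
g: translate: b→1 (≡-99 mod 20), so (10,-99,258)→(10,1,13)
g: reduced (well bottom): (10,1,13) with a≤c, −a<b≤a
reduced forms (10, 1, 13) vs (10, 1, 13) ⇒ equivalent

yes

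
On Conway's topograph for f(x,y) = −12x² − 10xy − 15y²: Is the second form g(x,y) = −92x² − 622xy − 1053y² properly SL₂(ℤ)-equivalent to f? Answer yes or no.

D₁ = -620, D₂ = -620
f is negative-definite; reduce −f:
−f: reduced (well bottom): (12,10,15) with a≤c, −a<b≤a
flip sign back: reduced form of f is (-12,-10,-15)
g is negative-definite; reduce −g:
−g: translate: b→70 (≡622 mod 184), so (92,622,1053)→(92,70,15)
−g: flip: (92,70,15)→(15,-70,92)
−g: translate: b→-10 (≡-70 mod 30), so (15,-70,92)→(15,-10,12)
−g: flip: (15,-10,12)→(12,10,15)
−g: reduced (well bottom): (12,10,15) with a≤c, −a<b≤a
flip sign back: reduced form of g is (-12,-10,-15)
reduced forms (-12, -10, -15) vs (-12, -10, -15) ⇒ equivalent

yes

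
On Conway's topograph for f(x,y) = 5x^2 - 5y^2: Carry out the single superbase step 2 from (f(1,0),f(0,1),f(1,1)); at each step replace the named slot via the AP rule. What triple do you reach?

start (5,-5,0) = (f(1,0),f(0,1),f(1,1))
replace slot 2: 2·(5+0) − (-5) = 15 → (5,15,0)

5,15,0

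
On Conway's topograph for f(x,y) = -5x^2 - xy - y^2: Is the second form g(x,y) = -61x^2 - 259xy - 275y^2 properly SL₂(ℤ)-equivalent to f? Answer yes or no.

D₁ = -19, D₂ = -19
f is negative-definite; reduce −f:
−f: flip: (5,1,1)→(1,-1,5)
−f: translate: b→1 (≡-1 mod 2), so (1,-1,5)→(1,1,5)
−f: reduced (well bottom): (1,1,5) with a≤c, −a<b≤a
flip sign back: reduced form of f is (-1,-1,-5)
g is negative-definite; reduce −g:
−g: translate: b→15 (≡259 mod 122), so (61,259,275)→(61,15,1)
−g: flip: (61,15,1)→(1,-15,61)
−g: translate: b→1 (≡-15 mod 2), so (1,-15,61)→(1,1,5)
−g: reduced (well bottom): (1,1,5) with a≤c, −a<b≤a
flip sign back: reduced form of g is (-1,-1,-5)
reduced forms (-1, -1, -5) vs (-1, -1, -5) ⇒ equivalent

yes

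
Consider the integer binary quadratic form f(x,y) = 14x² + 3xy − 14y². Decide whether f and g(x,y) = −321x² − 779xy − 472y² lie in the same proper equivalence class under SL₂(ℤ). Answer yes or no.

D₁ = 793, D₂ = 793
river cycle of f (length 8): (-14, 25, 3), (3, 23, -22), (-22, 21, 4), (4, 27, -4), (-4, 21, 22), (22, 23, -3), (-3, 25, 14), (14, 3, -14)
river cycle of g (length 8): (-14, 25, 3), (3, 23, -22), (-22, 21, 4), (4, 27, -4), (-4, 21, 22), (22, 23, -3), (-3, 25, 14), (14, 3, -14)
cycles coincide ⇒ equivalent

yes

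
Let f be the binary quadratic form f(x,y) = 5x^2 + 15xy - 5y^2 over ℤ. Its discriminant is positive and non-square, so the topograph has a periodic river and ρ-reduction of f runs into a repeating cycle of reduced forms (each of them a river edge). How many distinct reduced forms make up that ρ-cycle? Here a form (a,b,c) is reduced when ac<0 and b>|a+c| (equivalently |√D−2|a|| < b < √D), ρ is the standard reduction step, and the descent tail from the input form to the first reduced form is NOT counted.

D = 325, ⌊√D⌋ = 18
river: ρ → (-5,15,5)
river: ρ → (5,15,-5)
ρ-cycle length = 2 (tail of 0 descent steps not counted)

2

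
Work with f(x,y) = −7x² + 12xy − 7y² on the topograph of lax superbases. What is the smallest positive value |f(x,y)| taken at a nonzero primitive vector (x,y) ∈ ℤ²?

translate: b→2 (≡-12 mod 14), so (7,-12,7)→(7,2,2)
flip: (7,2,2)→(2,-2,7)
translate: b→2 (≡-2 mod 4), so (2,-2,7)→(2,2,7)
reduced (well bottom): (2,2,7) with a≤c, −a<b≤a
well minimum |f| = |-2| = 2 (negative-definite)

2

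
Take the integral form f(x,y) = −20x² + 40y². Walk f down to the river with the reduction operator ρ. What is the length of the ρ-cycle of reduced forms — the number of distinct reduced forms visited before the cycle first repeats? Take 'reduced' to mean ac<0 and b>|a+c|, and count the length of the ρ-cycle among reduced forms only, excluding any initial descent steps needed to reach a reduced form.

D = 3200, ⌊√D⌋ = 56
descent: ρ → (40,0,-20)
descent: ρ → (-20,40,20)  [lands on river]
river: ρ → (20,40,-20)
ρ-cycle length = 2 (tail of 2 descent steps not counted)

2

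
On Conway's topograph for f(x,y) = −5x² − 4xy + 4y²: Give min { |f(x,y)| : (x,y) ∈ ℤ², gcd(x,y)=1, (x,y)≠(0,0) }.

descent: ρ → (4,4,-5)  [lands on river]
river: ρ → (-5,6,3)
river: ρ → (3,6,-5)
river: ρ → (-5,4,4)
closes: descent 1, river 4
min |a| on river = 3

3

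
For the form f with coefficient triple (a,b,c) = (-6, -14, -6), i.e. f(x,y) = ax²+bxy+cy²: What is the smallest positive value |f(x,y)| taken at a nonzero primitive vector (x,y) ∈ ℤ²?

descent: ρ → (-6,2,2)
descent: ρ → (2,6,-2)  [lands on river]
river: ρ → (-2,6,2)
closes: descent 2, river 2
min |a| on river = 2

2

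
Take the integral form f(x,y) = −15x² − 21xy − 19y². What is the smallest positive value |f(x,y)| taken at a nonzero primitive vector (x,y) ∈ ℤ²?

translate: b→-9 (≡21 mod 30), so (15,21,19)→(15,-9,13)
flip: (15,-9,13)→(13,9,15)
reduced (well bottom): (13,9,15) with a≤c, −a<b≤a
well minimum |f| = |-13| = 13 (negative-definite)

13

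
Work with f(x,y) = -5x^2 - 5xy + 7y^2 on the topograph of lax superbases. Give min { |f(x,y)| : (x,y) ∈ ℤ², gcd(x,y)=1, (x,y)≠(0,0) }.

descent: ρ → (7,5,-5)  [lands on river]
river: ρ → (-5,5,7)
river: ρ → (7,9,-3)
river: ρ → (-3,9,7)
closes: descent 1, river 4
min |a| on river = 3

3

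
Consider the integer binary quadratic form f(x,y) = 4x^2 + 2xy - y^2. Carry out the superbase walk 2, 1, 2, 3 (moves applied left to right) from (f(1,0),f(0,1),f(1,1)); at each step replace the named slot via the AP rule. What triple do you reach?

start (4,-1,5) = (f(1,0),f(0,1),f(1,1))
replace slot 2: 2·(4+5) − (-1) = 19 → (4,19,5)
replace slot 1: 2·(19+5) − 4 = 44 → (44,19,5)
replace slot 2: 2·(44+5) − 19 = 79 → (44,79,5)
replace slot 3: 2·(44+79) − 5 = 241 → (44,79,241)

44,79,241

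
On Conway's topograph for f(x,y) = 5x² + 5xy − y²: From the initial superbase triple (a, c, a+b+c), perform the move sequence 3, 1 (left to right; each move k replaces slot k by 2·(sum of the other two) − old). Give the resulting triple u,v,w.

start (5,-1,9) = (f(1,0),f(0,1),f(1,1))
replace slot 3: 2·(5+(-1)) − 9 = -1 → (5,-1,-1)
replace slot 1: 2·((-1)+(-1)) − 5 = -9 → (-9,-1,-1)

-9,-1,-1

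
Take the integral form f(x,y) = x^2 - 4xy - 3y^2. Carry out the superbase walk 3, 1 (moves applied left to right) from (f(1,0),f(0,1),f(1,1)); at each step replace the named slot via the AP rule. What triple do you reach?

start (1,-3,-6) = (f(1,0),f(0,1),f(1,1))
replace slot 3: 2·(1+(-3)) − (-6) = 2 → (1,-3,2)
replace slot 1: 2·((-3)+2) − 1 = -3 → (-3,-3,2)

-3,-3,2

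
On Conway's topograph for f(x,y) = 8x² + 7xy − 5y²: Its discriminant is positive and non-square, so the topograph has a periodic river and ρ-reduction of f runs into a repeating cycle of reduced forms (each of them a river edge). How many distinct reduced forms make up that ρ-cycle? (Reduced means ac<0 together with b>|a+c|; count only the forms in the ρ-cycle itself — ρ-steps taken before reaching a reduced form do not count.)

D = 209, ⌊√D⌋ = 14
river: ρ → (-5,13,2)
river: ρ → (2,11,-11)
river: ρ → (-11,11,2)
river: ρ → (2,13,-5)
river: ρ → (-5,7,8)
river: ρ → (8,9,-4)
river: ρ → (-4,7,10)
river: ρ → (10,13,-1)
river: ρ → (-1,13,10)
river: ρ → (10,7,-4)
river: ρ → (-4,9,8)
river: ρ → (8,7,-5)
ρ-cycle length = 12 (tail of 0 descent steps not counted)

12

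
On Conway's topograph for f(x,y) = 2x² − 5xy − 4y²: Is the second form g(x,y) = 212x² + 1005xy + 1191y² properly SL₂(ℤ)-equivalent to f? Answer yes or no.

D₁ = 57, D₂ = 57
river cycle of f (length 6): (-4, 5, 2), (2, 7, -1), (-1, 7, 2), (2, 5, -4), (-4, 3, 3), (3, 3, -4)
river cycle of g (length 6): (2, 7, -1), (-1, 7, 2), (2, 5, -4), (-4, 3, 3), (3, 3, -4), (-4, 5, 2)
cycles coincide ⇒ equivalent

yes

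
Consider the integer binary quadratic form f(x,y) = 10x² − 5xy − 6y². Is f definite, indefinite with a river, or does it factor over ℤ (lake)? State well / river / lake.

D = b²−4ac = (-5)² − 4·10·(-6) = 265
D > 0 non-square ⇒ indefinite ⇒ periodic river

river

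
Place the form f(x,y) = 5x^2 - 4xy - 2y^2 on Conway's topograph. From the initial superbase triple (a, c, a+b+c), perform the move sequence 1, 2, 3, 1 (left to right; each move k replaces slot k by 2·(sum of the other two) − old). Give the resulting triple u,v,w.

start (5,-2,-1) = (f(1,0),f(0,1),f(1,1))
replace slot 1: 2·((-2)+(-1)) − 5 = -11 → (-11,-2,-1)
replace slot 2: 2·((-11)+(-1)) − (-2) = -22 → (-11,-22,-1)
replace slot 3: 2·((-11)+(-22)) − (-1) = -65 → (-11,-22,-65)
replace slot 1: 2·((-22)+(-65)) − (-11) = -163 → (-163,-22,-65)

-163,-22,-65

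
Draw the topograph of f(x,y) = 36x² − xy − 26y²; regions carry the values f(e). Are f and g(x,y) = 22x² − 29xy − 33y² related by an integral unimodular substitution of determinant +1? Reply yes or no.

D₁ = 3745, D₂ = 3745
river cycle of f (length 42): (-26, 53, 9), (9, 55, -20), (-20, 25, 39), (39, 53, -6), (-6, 55, 30), (30, 5, -31), (-31, 57, 4), (4, 55, -45), (-45, 35, 14), (14, 49, -24), … (32 more)
river cycle of g (length 42): (-33, 29, 22), (22, 59, -3), (-3, 61, 2), (2, 59, -33), (-33, 7, 28), (28, 49, -12), (-12, 47, 32), (32, 17, -27), (-27, 37, 22), (22, 51, -13), … (32 more)
cycles differ ⇒ inequivalent

no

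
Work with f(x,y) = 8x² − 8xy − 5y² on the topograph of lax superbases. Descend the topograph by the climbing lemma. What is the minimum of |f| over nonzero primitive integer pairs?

descent: ρ → (-5,8,8)  [lands on river]
river: ρ → (8,8,-5)
river: ρ → (-5,12,4)
river: ρ → (4,12,-5)
closes: descent 1, river 4
min |a| on river = 4

4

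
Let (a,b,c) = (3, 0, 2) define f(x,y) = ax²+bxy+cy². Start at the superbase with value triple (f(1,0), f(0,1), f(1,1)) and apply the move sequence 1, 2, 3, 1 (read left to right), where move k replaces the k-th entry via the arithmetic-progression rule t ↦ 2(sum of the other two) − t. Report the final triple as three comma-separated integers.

start (3,2,5) = (f(1,0),f(0,1),f(1,1))
replace slot 1: 2·(2+5) − 3 = 11 → (11,2,5)
replace slot 2: 2·(11+5) − 2 = 30 → (11,30,5)
replace slot 3: 2·(11+30) − 5 = 77 → (11,30,77)
replace slot 1: 2·(30+77) − 11 = 203 → (203,30,77)

203,30,77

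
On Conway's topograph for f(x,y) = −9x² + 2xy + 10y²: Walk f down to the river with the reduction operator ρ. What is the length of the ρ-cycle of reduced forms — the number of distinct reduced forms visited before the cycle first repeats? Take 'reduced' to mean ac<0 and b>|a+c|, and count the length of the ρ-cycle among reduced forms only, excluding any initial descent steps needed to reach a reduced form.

D = 364, ⌊√D⌋ = 19
river: ρ → (10,18,-1)
river: ρ → (-1,18,10)
river: ρ → (10,2,-9)
river: ρ → (-9,16,3)
river: ρ → (3,14,-14)
river: ρ → (-14,14,3)
river: ρ → (3,16,-9)
river: ρ → (-9,2,10)
ρ-cycle length = 8 (tail of 0 descent steps not counted)

8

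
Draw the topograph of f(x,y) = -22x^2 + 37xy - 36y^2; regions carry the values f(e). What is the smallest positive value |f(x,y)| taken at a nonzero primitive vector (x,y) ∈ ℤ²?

translate: b→7 (≡-37 mod 44), so (22,-37,36)→(22,7,21)
flip: (22,7,21)→(21,-7,22)
reduced (well bottom): (21,-7,22) with a≤c, −a<b≤a
well minimum |f| = |-21| = 21 (negative-definite)

21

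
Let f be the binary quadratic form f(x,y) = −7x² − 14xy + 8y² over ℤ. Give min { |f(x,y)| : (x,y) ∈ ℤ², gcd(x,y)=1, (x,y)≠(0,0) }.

descent: ρ → (8,14,-7)  [lands on river]
river: ρ → (-7,14,8)
river: ρ → (8,18,-3)
river: ρ → (-3,18,8)
closes: descent 1, river 4
min |a| on river = 3

3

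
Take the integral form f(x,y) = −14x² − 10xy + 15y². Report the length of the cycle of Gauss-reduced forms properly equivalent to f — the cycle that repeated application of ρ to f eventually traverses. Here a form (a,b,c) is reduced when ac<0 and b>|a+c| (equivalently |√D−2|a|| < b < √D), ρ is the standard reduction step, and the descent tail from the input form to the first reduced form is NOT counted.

D = 940, ⌊√D⌋ = 30
descent: ρ → (15,10,-14)  [lands on river]
river: ρ → (-14,18,11)
river: ρ → (11,26,-6)
river: ρ → (-6,22,19)
river: ρ → (19,16,-9)
river: ρ → (-9,20,15)
ρ-cycle length = 6 (tail of 1 descent step not counted)

6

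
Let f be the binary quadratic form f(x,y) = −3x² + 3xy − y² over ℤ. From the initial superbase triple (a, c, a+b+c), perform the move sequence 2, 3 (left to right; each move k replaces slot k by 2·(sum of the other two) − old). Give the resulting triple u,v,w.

start (-3,-1,-1) = (f(1,0),f(0,1),f(1,1))
replace slot 2: 2·((-3)+(-1)) − (-1) = -7 → (-3,-7,-1)
replace slot 3: 2·((-3)+(-7)) − (-1) = -19 → (-3,-7,-19)

-3,-7,-19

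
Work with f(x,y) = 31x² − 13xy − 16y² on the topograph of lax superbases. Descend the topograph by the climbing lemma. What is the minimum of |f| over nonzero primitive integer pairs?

descent: ρ → (-16,45,2)  [lands on river]
river: ρ → (2,43,-38)
river: ρ → (-38,33,7)
river: ρ → (7,37,-28)
river: ρ → (-28,19,16)
river: ρ → (16,45,-2)
river: ρ → (-2,43,38)
river: ρ → (38,33,-7)
river: ρ → (-7,37,28)
river: ρ → (28,19,-16)
closes: descent 1, river 10
min |a| on river = 2

2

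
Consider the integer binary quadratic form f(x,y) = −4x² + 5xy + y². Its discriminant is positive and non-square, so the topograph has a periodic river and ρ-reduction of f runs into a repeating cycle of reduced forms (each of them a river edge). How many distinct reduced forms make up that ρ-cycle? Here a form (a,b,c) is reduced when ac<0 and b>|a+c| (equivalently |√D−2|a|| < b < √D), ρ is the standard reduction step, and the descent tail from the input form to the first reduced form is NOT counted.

D = 41, ⌊√D⌋ = 6
river: ρ → (1,5,-4)
river: ρ → (-4,3,2)
river: ρ → (2,5,-2)
river: ρ → (-2,3,4)
river: ρ → (4,5,-1)
river: ρ → (-1,5,4)
river: ρ → (4,3,-2)
river: ρ → (-2,5,2)
river: ρ → (2,3,-4)
river: ρ → (-4,5,1)
ρ-cycle length = 10 (tail of 0 descent steps not counted)

10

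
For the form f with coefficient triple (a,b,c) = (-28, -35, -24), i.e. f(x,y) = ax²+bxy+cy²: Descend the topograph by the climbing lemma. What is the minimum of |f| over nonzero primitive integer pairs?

translate: b→-21 (≡35 mod 56), so (28,35,24)→(28,-21,17)
flip: (28,-21,17)→(17,21,28)
translate: b→-13 (≡21 mod 34), so (17,21,28)→(17,-13,24)
reduced (well bottom): (17,-13,24) with a≤c, −a<b≤a
well minimum |f| = |-17| = 17 (negative-definite)

17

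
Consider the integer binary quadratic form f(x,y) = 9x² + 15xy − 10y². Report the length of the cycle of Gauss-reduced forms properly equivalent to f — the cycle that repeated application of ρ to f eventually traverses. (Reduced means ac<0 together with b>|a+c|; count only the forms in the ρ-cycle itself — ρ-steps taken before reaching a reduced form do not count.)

D = 585, ⌊√D⌋ = 24
river: ρ → (-10,5,14)
river: ρ → (14,23,-1)
river: ρ → (-1,23,14)
river: ρ → (14,5,-10)
river: ρ → (-10,15,9)
river: ρ → (9,21,-4)
river: ρ → (-4,19,14)
river: ρ → (14,9,-9)
river: ρ → (-9,9,14)
river: ρ → (14,19,-4)
river: ρ → (-4,21,9)
river: ρ → (9,15,-10)
ρ-cycle length = 12 (tail of 0 descent steps not counted)

12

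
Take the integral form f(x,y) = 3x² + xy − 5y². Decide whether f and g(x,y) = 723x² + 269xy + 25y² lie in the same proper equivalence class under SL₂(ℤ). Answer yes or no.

D₁ = 61, D₂ = 61
river cycle of f (length 6): (3, 7, -1), (-1, 7, 3), (3, 5, -3), (-3, 7, 1), (1, 7, -3), (-3, 5, 3)
river cycle of g (length 6): (3, 7, -1), (-1, 7, 3), (3, 5, -3), (-3, 7, 1), (1, 7, -3), (-3, 5, 3)
cycles coincide ⇒ equivalent

yes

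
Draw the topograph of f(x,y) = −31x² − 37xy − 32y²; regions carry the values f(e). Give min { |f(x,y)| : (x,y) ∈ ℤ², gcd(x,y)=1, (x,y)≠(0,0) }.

translate: b→-25 (≡37 mod 62), so (31,37,32)→(31,-25,26)
flip: (31,-25,26)→(26,25,31)
reduced (well bottom): (26,25,31) with a≤c, −a<b≤a
well minimum |f| = |-26| = 26 (negative-definite)

26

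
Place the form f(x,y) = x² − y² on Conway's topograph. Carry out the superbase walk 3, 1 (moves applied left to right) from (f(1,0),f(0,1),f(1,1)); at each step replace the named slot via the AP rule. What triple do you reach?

start (1,-1,0) = (f(1,0),f(0,1),f(1,1))
replace slot 3: 2·(1+(-1)) − 0 = 0 → (1,-1,0)
replace slot 1: 2·((-1)+0) − 1 = -3 → (-3,-1,0)

-3,-1,0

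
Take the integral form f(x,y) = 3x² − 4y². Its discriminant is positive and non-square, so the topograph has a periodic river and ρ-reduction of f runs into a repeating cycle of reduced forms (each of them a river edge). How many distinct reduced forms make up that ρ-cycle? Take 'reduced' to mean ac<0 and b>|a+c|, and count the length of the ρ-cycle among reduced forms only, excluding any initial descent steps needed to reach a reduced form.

D = 48, ⌊√D⌋ = 6
descent: ρ → (-4,0,3)
descent: ρ → (3,6,-1)  [lands on river]
river: ρ → (-1,6,3)
ρ-cycle length = 2 (tail of 2 descent steps not counted)

2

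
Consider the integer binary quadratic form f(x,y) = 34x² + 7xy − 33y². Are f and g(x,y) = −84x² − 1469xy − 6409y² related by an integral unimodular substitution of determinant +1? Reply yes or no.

D₁ = 4537, D₂ = 4537
river cycle of f (length 98): (-33, 59, 8), (8, 53, -54), (-54, 55, 7), (7, 57, -46), (-46, 35, 18), (18, 37, -44), (-44, 51, 11), (11, 59, -24), (-24, 37, 33), (33, 29, -28), … (88 more)
river cycle of g (length 98): (8, 53, -54), (-54, 55, 7), (7, 57, -46), (-46, 35, 18), (18, 37, -44), (-44, 51, 11), (11, 59, -24), (-24, 37, 33), (33, 29, -28), (-28, 27, 34), … (88 more)
cycles coincide ⇒ equivalent

yes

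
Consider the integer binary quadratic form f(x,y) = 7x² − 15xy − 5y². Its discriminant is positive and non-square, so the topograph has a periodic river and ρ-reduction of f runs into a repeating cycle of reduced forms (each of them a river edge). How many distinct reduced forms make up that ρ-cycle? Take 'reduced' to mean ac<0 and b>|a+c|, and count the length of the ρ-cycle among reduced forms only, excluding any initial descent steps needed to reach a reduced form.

D = 365, ⌊√D⌋ = 19
descent: ρ → (-5,15,7)  [lands on river]
river: ρ → (7,13,-7)
river: ρ → (-7,15,5)
river: ρ → (5,15,-7)
river: ρ → (-7,13,7)
river: ρ → (7,15,-5)
ρ-cycle length = 6 (tail of 1 descent step not counted)

6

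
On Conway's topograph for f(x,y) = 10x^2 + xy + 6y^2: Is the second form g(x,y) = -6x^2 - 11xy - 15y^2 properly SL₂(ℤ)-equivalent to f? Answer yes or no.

D₁ = -239, D₂ = -239
f: flip: (10,1,6)→(6,-1,10)
f: reduced (well bottom): (6,-1,10) with a≤c, −a<b≤a
g is negative-definite; reduce −g:
−g: translate: b→-1 (≡11 mod 12), so (6,11,15)→(6,-1,10)
−g: reduced (well bottom): (6,-1,10) with a≤c, −a<b≤a
flip sign back: reduced form of g is (-6,1,-10)
reduced forms (6, -1, 10) vs (-6, 1, -10) ⇒ inequivalent

no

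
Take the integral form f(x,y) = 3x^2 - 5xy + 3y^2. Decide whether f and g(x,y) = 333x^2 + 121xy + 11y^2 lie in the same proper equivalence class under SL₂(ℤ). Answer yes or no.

D₁ = -11, D₂ = -11
f: translate: b→1 (≡-5 mod 6), so (3,-5,3)→(3,1,1)
f: flip: (3,1,1)→(1,-1,3)
f: translate: b→1 (≡-1 mod 2), so (1,-1,3)→(1,1,3)
f: reduced (well bottom): (1,1,3) with a≤c, −a<b≤a
g: flip: (333,121,11)→(11,-121,333)
g: translate: b→11 (≡-121 mod 22), so (11,-121,333)→(11,11,3)
g: flip: (11,11,3)→(3,-11,11)
g: translate: b→1 (≡-11 mod 6), so (3,-11,11)→(3,1,1)
g: flip: (3,1,1)→(1,-1,3)
g: translate: b→1 (≡-1 mod 2), so (1,-1,3)→(1,1,3)
g: reduced (well bottom): (1,1,3) with a≤c, −a<b≤a
reduced forms (1, 1, 3) vs (1, 1, 3) ⇒ equivalent

yes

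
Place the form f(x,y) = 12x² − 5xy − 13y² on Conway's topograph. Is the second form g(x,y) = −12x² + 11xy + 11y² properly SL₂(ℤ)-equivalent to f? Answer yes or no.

D₁ = 649, D₂ = 649
river cycle of f (length 34): (-13, 5, 12), (12, 19, -6), (-6, 17, 15), (15, 13, -8), (-8, 19, 9), (9, 17, -10), (-10, 23, 3), (3, 25, -2), (-2, 23, 15), (15, 7, -10), … (24 more)
river cycle of g (length 34): (11, 11, -12), (-12, 13, 10), (10, 7, -15), (-15, 23, 2), (2, 25, -3), (-3, 23, 10), (10, 17, -9), (-9, 19, 8), (8, 13, -15), (-15, 17, 6), … (24 more)
cycles differ ⇒ inequivalent

no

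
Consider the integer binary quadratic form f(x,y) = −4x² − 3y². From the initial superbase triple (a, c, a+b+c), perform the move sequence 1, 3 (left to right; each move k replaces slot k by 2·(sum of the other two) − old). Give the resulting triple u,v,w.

start (-4,-3,-7) = (f(1,0),f(0,1),f(1,1))
replace slot 1: 2·((-3)+(-7)) − (-4) = -16 → (-16,-3,-7)
replace slot 3: 2·((-16)+(-3)) − (-7) = -31 → (-16,-3,-31)

-16,-3,-31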